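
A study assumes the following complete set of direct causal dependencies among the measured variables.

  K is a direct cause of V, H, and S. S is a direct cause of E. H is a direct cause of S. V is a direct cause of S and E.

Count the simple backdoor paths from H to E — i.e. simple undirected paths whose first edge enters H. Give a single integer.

4

A backdoor path from H to E is any simple undirected path whose first edge points into H (i.e. leaves H via a parent).
Parents of H: {K}.
Enumerating:
  P1: H <- K -> V -> S -> E
  P2: H <- K -> V -> E
  P3: H <- K -> S <- V -> E
  P4: H <- K -> S -> E
That exhausts the simple backdoor paths. Count: 4.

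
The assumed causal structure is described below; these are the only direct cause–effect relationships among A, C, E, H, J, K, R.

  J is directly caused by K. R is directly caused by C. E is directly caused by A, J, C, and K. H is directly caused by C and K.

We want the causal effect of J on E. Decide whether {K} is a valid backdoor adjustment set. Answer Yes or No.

Backdoor paths from J to E (paths whose first edge points into J):
  P1: J <- K -> E
  P2: J <- K -> H <- C -> E
Condition 1 (no descendant of J in the set): holds — descendants of J are {E}; none are in {K}.
Condition 2 (every backdoor path blocked by {K}):
  P1: blocked at fork node K ∈ conditioning set.
  P2: blocked at fork node K ∈ conditioning set.
{K} satisfies the backdoor criterion.

Yes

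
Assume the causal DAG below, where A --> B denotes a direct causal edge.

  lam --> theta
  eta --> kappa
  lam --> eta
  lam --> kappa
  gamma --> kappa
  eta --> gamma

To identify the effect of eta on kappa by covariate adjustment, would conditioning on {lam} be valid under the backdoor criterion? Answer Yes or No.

Yes

Backdoor paths from eta to kappa (paths whose first edge points into eta):
  P1: eta <- lam -> kappa
Condition 1 (no descendant of eta in the set): holds — descendants of eta are {gamma, kappa}; none are in {lam}.
Condition 2 (every backdoor path blocked by {lam}):
  P1: blocked at fork node lam ∈ conditioning set.
{lam} satisfies the backdoor criterion.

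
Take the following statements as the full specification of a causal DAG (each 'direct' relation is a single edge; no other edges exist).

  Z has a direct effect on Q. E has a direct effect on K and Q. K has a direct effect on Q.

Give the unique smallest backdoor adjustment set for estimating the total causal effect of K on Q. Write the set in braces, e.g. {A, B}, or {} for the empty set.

Variables eligible for adjustment (non-descendants of K, excluding K and Q): {E, Z}.
Backdoor paths from K to Q:
  P1: K <- E -> Q
The empty set is not sufficient: P1 (K <- E -> Q) has no collider blocking it and no conditioned non-collider, so it is open.
Try {E}:
  P1: blocked at fork node E ∈ conditioning set.
{E} contains no descendant of K and blocks every backdoor path.
No other singleton works — e.g. {Z} leaves P1 open — so {E} is the unique smallest valid adjustment set.

{E}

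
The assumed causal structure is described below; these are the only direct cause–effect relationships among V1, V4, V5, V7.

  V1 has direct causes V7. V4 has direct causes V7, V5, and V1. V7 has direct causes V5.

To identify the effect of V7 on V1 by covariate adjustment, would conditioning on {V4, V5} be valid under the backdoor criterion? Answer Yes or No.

No

Backdoor paths from V7 to V1 (paths whose first edge points into V7):
  P1: V7 <- V5 -> V4 <- V1
Condition 1 (no descendant of V7 in the set): FAILS — V4 is a descendant of V7.
Condition 2 (every backdoor path blocked by {V4, V5}):
  P1: blocked at fork node V5 ∈ conditioning set.
{V4, V5} does not satisfy the backdoor criterion.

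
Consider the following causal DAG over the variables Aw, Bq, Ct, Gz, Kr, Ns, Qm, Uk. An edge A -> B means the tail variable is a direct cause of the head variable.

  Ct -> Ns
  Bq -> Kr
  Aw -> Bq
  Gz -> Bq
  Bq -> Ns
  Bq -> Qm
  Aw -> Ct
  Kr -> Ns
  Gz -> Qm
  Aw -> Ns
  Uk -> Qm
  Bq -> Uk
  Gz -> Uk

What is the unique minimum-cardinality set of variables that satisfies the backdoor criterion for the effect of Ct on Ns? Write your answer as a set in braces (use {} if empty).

Variables eligible for adjustment (non-descendants of Ct, excluding Ct and Ns): {Aw, Bq, Gz, Kr, Qm, Uk}.
Backdoor paths from Ct to Ns:
  P1: Ct <- Aw -> Bq -> Kr -> Ns
  P2: Ct <- Aw -> Bq -> Ns
  P3: Ct <- Aw -> Ns
The empty set is not sufficient: P1 (Ct <- Aw -> Bq -> Kr -> Ns) has no collider blocking it and no conditioned non-collider, so it is open.
Try {Aw}:
  P1: blocked at fork node Aw ∈ conditioning set.
  P2: blocked at fork node Aw ∈ conditioning set.
  P3: blocked at fork node Aw ∈ conditioning set.
{Aw} contains no descendant of Ct and blocks every backdoor path.
No other singleton works — e.g. {Gz} leaves P1 open — so {Aw} is the unique smallest valid adjustment set.

{Aw}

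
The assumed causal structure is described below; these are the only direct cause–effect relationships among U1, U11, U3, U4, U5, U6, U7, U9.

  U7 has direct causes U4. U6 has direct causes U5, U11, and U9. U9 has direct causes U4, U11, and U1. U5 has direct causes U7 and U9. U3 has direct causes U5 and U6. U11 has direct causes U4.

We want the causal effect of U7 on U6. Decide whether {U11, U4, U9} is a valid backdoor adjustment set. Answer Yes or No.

Backdoor paths from U7 to U6 (paths whose first edge points into U7):
  P1: U7 <- U4 -> U11 -> U9 -> U5 -> U6
  P2: U7 <- U4 -> U11 -> U9 -> U5 -> U3 <- U6
  P3: U7 <- U4 -> U11 -> U9 -> U6
  P4: U7 <- U4 -> U11 -> U6
  P5: U7 <- U4 -> U9 <- U11 -> U6
  P6: U7 <- U4 -> U9 -> U5 -> U6
  P7: U7 <- U4 -> U9 -> U5 -> U3 <- U6
  P8: U7 <- U4 -> U9 -> U6
Condition 1 (no descendant of U7 in the set): holds — descendants of U7 are {U3, U5, U6}; none are in {U11, U4, U9}.
Condition 2 (every backdoor path blocked by {U11, U4, U9}):
  P1: blocked at fork node U4 ∈ conditioning set.
  P2: blocked at fork node U4 ∈ conditioning set.
  P3: blocked at fork node U4 ∈ conditioning set.
  P4: blocked at fork node U4 ∈ conditioning set.
  P5: blocked at fork node U4 ∈ conditioning set.
  P6: blocked at fork node U4 ∈ conditioning set.
  P7: blocked at fork node U4 ∈ conditioning set.
  P8: blocked at fork node U4 ∈ conditioning set.
{U11, U4, U9} satisfies the backdoor criterion.

Yes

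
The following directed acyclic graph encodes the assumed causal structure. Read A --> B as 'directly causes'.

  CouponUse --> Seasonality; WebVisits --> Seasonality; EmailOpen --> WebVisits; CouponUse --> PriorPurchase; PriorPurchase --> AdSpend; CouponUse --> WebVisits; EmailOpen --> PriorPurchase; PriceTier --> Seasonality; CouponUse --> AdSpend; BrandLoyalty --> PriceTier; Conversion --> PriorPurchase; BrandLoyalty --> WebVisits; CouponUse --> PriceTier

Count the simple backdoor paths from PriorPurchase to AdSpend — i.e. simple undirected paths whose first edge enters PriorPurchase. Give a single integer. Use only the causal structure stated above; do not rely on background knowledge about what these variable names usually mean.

6

A backdoor path from PriorPurchase to AdSpend is any simple undirected path whose first edge points into PriorPurchase (i.e. leaves PriorPurchase via a parent).
Parents of PriorPurchase: {Conversion, CouponUse, EmailOpen}.
Enumerating:
  P1: PriorPurchase <- CouponUse -> AdSpend
  P2: PriorPurchase <- EmailOpen -> WebVisits <- CouponUse -> AdSpend
  P3: PriorPurchase <- EmailOpen -> WebVisits <- BrandLoyalty -> PriceTier <- CouponUse -> AdSpend
  P4: PriorPurchase <- EmailOpen -> WebVisits <- BrandLoyalty -> PriceTier -> Seasonality <- CouponUse -> AdSpend
  P5: PriorPurchase <- EmailOpen -> WebVisits -> Seasonality <- CouponUse -> AdSpend
  P6: PriorPurchase <- EmailOpen -> WebVisits -> Seasonality <- PriceTier <- CouponUse -> AdSpend
That exhausts the simple backdoor paths. Count: 6.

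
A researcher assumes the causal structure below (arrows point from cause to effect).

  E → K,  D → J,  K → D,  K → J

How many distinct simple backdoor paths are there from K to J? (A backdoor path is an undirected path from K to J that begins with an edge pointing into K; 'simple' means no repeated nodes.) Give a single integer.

0

A backdoor path from K to J is any simple undirected path whose first edge points into K (i.e. leaves K via a parent).
Parents of K: {E}.
No simple path from any parent of K reaches J without revisiting K, so there are no backdoor paths.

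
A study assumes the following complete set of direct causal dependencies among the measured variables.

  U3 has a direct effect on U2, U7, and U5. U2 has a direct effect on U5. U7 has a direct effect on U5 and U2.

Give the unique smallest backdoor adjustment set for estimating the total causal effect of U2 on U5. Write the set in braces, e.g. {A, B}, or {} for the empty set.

Variables eligible for adjustment (non-descendants of U2, excluding U2 and U5): {U3, U7}.
Backdoor paths from U2 to U5:
  P1: U2 <- U3 -> U7 -> U5
  P2: U2 <- U3 -> U5
  P3: U2 <- U7 <- U3 -> U5
  P4: U2 <- U7 -> U5
The empty set is not sufficient: P1 (U2 <- U3 -> U7 -> U5) has no collider blocking it and no conditioned non-collider, so it is open.
Try {U3, U7}:
  P1: blocked at fork node U3 ∈ conditioning set.
  P2: blocked at fork node U3 ∈ conditioning set.
  P3: blocked at chain node U7 ∈ conditioning set.
  P4: blocked at fork node U7 ∈ conditioning set.
{U3, U7} contains no descendant of U2 and blocks every backdoor path.
Every element of {U3, U7} is needed (dropping U3 leaves P2 open; dropping U7 leaves P4 open), so no proper subset is valid.
Among all size-2 subsets of the eligible variables, only {U3, U7} blocks every backdoor path, so it is the unique smallest valid adjustment set.

{U3, U7}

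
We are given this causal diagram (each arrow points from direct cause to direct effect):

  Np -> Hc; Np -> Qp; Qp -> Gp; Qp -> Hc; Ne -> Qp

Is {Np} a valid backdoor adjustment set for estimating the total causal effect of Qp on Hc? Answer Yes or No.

Backdoor paths from Qp to Hc (paths whose first edge points into Qp):
  P1: Qp <- Np -> Hc
Condition 1 (no descendant of Qp in the set): holds — descendants of Qp are {Gp, Hc}; none are in {Np}.
Condition 2 (every backdoor path blocked by {Np}):
  P1: blocked at fork node Np ∈ conditioning set.
{Np} satisfies the backdoor criterion.

Yes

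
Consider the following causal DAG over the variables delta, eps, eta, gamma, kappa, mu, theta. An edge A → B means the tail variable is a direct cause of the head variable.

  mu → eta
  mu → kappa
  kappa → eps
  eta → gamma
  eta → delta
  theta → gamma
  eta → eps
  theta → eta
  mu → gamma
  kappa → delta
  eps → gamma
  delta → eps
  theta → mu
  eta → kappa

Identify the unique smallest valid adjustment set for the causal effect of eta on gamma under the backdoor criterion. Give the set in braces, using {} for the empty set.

Variables eligible for adjustment (non-descendants of eta, excluding eta and gamma): {mu, theta}.
Backdoor paths from eta to gamma:
  P1: eta <- theta -> mu -> kappa -> delta -> eps -> gamma
  P2: eta <- theta -> mu -> kappa -> eps -> gamma
  P3: eta <- theta -> mu -> gamma
  P4: eta <- theta -> gamma
  P5: eta <- mu <- theta -> gamma
  P6: eta <- mu -> kappa -> delta -> eps -> gamma
  P7: eta <- mu -> kappa -> eps -> gamma
  P8: eta <- mu -> gamma
The empty set is not sufficient: P1 (eta <- theta -> mu -> kappa -> delta -> eps -> gamma) has no collider blocking it and no conditioned non-collider, so it is open.
Try {mu, theta}:
  P1: blocked at fork node theta ∈ conditioning set.
  P2: blocked at fork node theta ∈ conditioning set.
  P3: blocked at fork node theta ∈ conditioning set.
  P4: blocked at fork node theta ∈ conditioning set.
  P5: blocked at chain node mu ∈ conditioning set.
  P6: blocked at fork node mu ∈ conditioning set.
  P7: blocked at fork node mu ∈ conditioning set.
  P8: blocked at fork node mu ∈ conditioning set.
{mu, theta} contains no descendant of eta and blocks every backdoor path.
Every element of {mu, theta} is needed (dropping mu leaves P6 open; dropping theta leaves P4 open), so no proper subset is valid.
Among all size-2 subsets of the eligible variables, only {mu, theta} blocks every backdoor path, so it is the unique smallest valid adjustment set.

{mu, theta}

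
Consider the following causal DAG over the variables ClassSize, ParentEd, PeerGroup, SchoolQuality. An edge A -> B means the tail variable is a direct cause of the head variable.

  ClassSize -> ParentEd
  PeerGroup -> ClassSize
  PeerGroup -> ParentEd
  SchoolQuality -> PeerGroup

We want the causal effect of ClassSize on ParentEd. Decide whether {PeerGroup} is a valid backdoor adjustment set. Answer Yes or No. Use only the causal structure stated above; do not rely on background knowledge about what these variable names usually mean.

Yes

Backdoor paths from ClassSize to ParentEd (paths whose first edge points into ClassSize):
  P1: ClassSize <- PeerGroup -> ParentEd
Condition 1 (no descendant of ClassSize in the set): holds — descendants of ClassSize are {ParentEd}; none are in {PeerGroup}.
Condition 2 (every backdoor path blocked by {PeerGroup}):
  P1: blocked at fork node PeerGroup ∈ conditioning set.
{PeerGroup} satisfies the backdoor criterion.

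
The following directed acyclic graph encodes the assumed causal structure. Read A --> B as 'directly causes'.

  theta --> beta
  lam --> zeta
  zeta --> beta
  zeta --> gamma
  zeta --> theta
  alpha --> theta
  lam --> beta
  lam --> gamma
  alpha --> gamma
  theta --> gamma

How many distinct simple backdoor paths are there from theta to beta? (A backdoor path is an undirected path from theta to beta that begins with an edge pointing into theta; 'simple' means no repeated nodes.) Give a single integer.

A backdoor path from theta to beta is any simple undirected path whose first edge points into theta (i.e. leaves theta via a parent).
Parents of theta: {alpha, zeta}.
Enumerating:
  P1: theta <- alpha -> gamma <- lam -> zeta -> beta
  P2: theta <- alpha -> gamma <- lam -> beta
  P3: theta <- alpha -> gamma <- zeta <- lam -> beta
  P4: theta <- alpha -> gamma <- zeta -> beta
  P5: theta <- zeta <- lam -> beta
  P6: theta <- zeta -> beta
  P7: theta <- zeta -> gamma <- lam -> beta
That exhausts the simple backdoor paths. Count: 7.

7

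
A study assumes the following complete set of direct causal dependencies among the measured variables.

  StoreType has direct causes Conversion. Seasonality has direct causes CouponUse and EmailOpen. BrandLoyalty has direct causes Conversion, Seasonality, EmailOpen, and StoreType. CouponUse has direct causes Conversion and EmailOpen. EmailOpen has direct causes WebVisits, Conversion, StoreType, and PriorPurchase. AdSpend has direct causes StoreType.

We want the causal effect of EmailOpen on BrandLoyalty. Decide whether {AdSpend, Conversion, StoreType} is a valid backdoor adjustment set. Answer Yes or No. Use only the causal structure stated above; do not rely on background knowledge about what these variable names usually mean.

Backdoor paths from EmailOpen to BrandLoyalty (paths whose first edge points into EmailOpen):
  P1: EmailOpen <- Conversion -> StoreType -> BrandLoyalty
  P2: EmailOpen <- Conversion -> CouponUse -> Seasonality -> BrandLoyalty
  P3: EmailOpen <- Conversion -> BrandLoyalty
  P4: EmailOpen <- StoreType <- Conversion -> CouponUse -> Seasonality -> BrandLoyalty
  P5: EmailOpen <- StoreType <- Conversion -> BrandLoyalty
  P6: EmailOpen <- StoreType -> BrandLoyalty
Condition 1 (no descendant of EmailOpen in the set): holds — descendants of EmailOpen are {BrandLoyalty, CouponUse, Seasonality}; none are in {AdSpend, Conversion, StoreType}.
Condition 2 (every backdoor path blocked by {AdSpend, Conversion, StoreType}):
  P1: blocked at fork node Conversion ∈ conditioning set.
  P2: blocked at fork node Conversion ∈ conditioning set.
  P3: blocked at fork node Conversion ∈ conditioning set.
  P4: blocked at chain node StoreType ∈ conditioning set.
  P5: blocked at chain node StoreType ∈ conditioning set.
  P6: blocked at fork node StoreType ∈ conditioning set.
{AdSpend, Conversion, StoreType} satisfies the backdoor criterion.

Yes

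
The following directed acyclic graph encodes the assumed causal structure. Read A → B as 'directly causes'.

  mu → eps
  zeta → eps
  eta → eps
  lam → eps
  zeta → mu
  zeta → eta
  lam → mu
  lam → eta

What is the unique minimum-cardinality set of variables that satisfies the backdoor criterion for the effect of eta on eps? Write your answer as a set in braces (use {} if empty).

{lam, zeta}

Variables eligible for adjustment (non-descendants of eta, excluding eta and eps): {lam, mu, zeta}.
Backdoor paths from eta to eps:
  P1: eta <- zeta -> mu <- lam -> eps
  P2: eta <- zeta -> mu -> eps
  P3: eta <- zeta -> eps
  P4: eta <- lam -> mu <- zeta -> eps
  P5: eta <- lam -> mu -> eps
  P6: eta <- lam -> eps
The empty set is not sufficient: P2 (eta <- zeta -> mu -> eps) has no collider blocking it and no conditioned non-collider, so it is open.
Try {lam, zeta}:
  P1: blocked at fork node zeta ∈ conditioning set.
  P2: blocked at fork node zeta ∈ conditioning set.
  P3: blocked at fork node zeta ∈ conditioning set.
  P4: blocked at fork node lam ∈ conditioning set.
  P5: blocked at fork node lam ∈ conditioning set.
  P6: blocked at fork node lam ∈ conditioning set.
{lam, zeta} contains no descendant of eta and blocks every backdoor path.
Every element of {lam, zeta} is needed (dropping lam leaves P5 open; dropping zeta leaves P2 open), so no proper subset is valid.
Among all size-2 subsets of the eligible variables, only {lam, zeta} blocks every backdoor path, so it is the unique smallest valid adjustment set.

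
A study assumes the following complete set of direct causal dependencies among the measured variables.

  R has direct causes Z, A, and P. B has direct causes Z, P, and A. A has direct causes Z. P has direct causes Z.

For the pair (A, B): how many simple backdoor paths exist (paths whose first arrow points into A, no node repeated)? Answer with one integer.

A backdoor path from A to B is any simple undirected path whose first edge points into A (i.e. leaves A via a parent).
Parents of A: {Z}.
Enumerating:
  P1: A <- Z -> P -> B
  P2: A <- Z -> B
  P3: A <- Z -> R <- P -> B
That exhausts the simple backdoor paths. Count: 3.

3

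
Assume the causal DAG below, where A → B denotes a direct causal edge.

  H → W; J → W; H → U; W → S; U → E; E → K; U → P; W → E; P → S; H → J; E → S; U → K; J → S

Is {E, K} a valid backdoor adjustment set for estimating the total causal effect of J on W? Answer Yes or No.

No

Backdoor paths from J to W (paths whose first edge points into J):
  P1: J <- H -> W
  P2: J <- H -> U -> E <- W
  P3: J <- H -> U -> E -> S <- W
  P4: J <- H -> U -> K <- E <- W
  P5: J <- H -> U -> K <- E -> S <- W
  P6: J <- H -> U -> P -> S <- W
  P7: J <- H -> U -> P -> S <- E <- W
Condition 1 (no descendant of J in the set): FAILS — E and K are descendants of J.
Condition 2 (every backdoor path blocked by {E, K}):
  P1: open — no interior node is in the conditioning set.
  P2: open — collider(s) E are conditioned on (or have a conditioned descendant) and no non-collider on the path is in the set.
  P3: blocked at chain node E ∈ conditioning set.
  P4: blocked at chain node E ∈ conditioning set.
  P5: blocked at fork node E ∈ conditioning set.
  P6: blocked at collider S (neither it nor any descendant is in the conditioning set).
  P7: blocked at collider S (neither it nor any descendant is in the conditioning set).
{E, K} does not satisfy the backdoor criterion.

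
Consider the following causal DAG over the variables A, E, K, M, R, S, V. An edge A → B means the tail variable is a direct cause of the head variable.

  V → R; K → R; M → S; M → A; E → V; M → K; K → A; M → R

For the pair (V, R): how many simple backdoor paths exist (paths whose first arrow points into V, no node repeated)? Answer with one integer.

0

A backdoor path from V to R is any simple undirected path whose first edge points into V (i.e. leaves V via a parent).
Parents of V: {E}.
No simple path from any parent of V reaches R without revisiting V, so there are no backdoor paths.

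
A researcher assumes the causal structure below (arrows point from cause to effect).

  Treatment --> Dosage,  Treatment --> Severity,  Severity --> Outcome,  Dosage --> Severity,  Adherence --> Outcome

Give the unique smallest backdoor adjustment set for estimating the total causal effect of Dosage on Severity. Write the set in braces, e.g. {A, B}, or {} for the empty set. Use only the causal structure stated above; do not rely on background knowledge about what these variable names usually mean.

{Treatment}

Variables eligible for adjustment (non-descendants of Dosage, excluding Dosage and Severity): {Adherence, Treatment}.
Backdoor paths from Dosage to Severity:
  P1: Dosage <- Treatment -> Severity
The empty set is not sufficient: P1 (Dosage <- Treatment -> Severity) has no collider blocking it and no conditioned non-collider, so it is open.
Try {Treatment}:
  P1: blocked at fork node Treatment ∈ conditioning set.
{Treatment} contains no descendant of Dosage and blocks every backdoor path.
No other singleton works — e.g. {Adherence} leaves P1 open — so {Treatment} is the unique smallest valid adjustment set.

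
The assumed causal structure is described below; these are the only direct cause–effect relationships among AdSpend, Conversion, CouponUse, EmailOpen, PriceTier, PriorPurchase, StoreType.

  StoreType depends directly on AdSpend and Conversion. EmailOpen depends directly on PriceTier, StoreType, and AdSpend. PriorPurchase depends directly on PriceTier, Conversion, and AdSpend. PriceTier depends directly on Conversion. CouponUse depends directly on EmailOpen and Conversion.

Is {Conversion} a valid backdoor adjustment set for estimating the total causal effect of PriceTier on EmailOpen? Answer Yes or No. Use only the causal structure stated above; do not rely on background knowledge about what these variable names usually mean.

Backdoor paths from PriceTier to EmailOpen (paths whose first edge points into PriceTier):
  P1: PriceTier <- Conversion -> StoreType <- AdSpend -> EmailOpen
  P2: PriceTier <- Conversion -> StoreType -> EmailOpen
  P3: PriceTier <- Conversion -> PriorPurchase <- AdSpend -> StoreType -> EmailOpen
  P4: PriceTier <- Conversion -> PriorPurchase <- AdSpend -> EmailOpen
  P5: PriceTier <- Conversion -> CouponUse <- EmailOpen
Condition 1 (no descendant of PriceTier in the set): holds — descendants of PriceTier are {CouponUse, EmailOpen, PriorPurchase}; none are in {Conversion}.
Condition 2 (every backdoor path blocked by {Conversion}):
  P1: blocked at fork node Conversion ∈ conditioning set.
  P2: blocked at fork node Conversion ∈ conditioning set.
  P3: blocked at fork node Conversion ∈ conditioning set.
  P4: blocked at fork node Conversion ∈ conditioning set.
  P5: blocked at fork node Conversion ∈ conditioning set.
{Conversion} satisfies the backdoor criterion.

Yes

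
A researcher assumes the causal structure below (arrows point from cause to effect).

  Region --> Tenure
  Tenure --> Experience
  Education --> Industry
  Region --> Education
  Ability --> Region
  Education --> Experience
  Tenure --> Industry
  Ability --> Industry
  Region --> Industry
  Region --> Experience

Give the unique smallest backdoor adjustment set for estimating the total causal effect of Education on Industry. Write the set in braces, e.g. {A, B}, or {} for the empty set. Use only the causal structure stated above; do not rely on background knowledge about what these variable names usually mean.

{Region}

Variables eligible for adjustment (non-descendants of Education, excluding Education and Industry): {Ability, Region, Tenure}.
Backdoor paths from Education to Industry:
  P1: Education <- Region <- Ability -> Industry
  P2: Education <- Region -> Tenure -> Industry
  P3: Education <- Region -> Experience <- Tenure -> Industry
  P4: Education <- Region -> Industry
The empty set is not sufficient: P1 (Education <- Region <- Ability -> Industry) has no collider blocking it and no conditioned non-collider, so it is open.
Try {Region}:
  P1: blocked at chain node Region ∈ conditioning set.
  P2: blocked at fork node Region ∈ conditioning set.
  P3: blocked at fork node Region ∈ conditioning set.
  P4: blocked at fork node Region ∈ conditioning set.
{Region} contains no descendant of Education and blocks every backdoor path.
No other singleton works — e.g. {Ability} leaves P2 open — so {Region} is the unique smallest valid adjustment set.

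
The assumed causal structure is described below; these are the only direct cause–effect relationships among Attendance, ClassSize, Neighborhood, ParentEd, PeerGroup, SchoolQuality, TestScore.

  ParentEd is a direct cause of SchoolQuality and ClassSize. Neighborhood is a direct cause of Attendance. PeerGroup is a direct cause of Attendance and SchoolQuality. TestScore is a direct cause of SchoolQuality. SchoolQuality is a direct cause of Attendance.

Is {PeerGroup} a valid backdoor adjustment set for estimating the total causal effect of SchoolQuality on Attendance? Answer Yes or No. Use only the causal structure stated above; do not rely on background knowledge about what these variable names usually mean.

Backdoor paths from SchoolQuality to Attendance (paths whose first edge points into SchoolQuality):
  P1: SchoolQuality <- PeerGroup -> Attendance
Condition 1 (no descendant of SchoolQuality in the set): holds — descendants of SchoolQuality are {Attendance}; none are in {PeerGroup}.
Condition 2 (every backdoor path blocked by {PeerGroup}):
  P1: blocked at fork node PeerGroup ∈ conditioning set.
{PeerGroup} satisfies the backdoor criterion.

Yes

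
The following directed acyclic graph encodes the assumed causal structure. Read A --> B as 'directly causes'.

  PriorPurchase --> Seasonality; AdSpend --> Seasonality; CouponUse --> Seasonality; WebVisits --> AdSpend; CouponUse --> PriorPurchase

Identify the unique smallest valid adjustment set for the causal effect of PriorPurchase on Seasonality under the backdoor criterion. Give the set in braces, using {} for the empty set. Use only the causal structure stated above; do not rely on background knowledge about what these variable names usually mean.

Variables eligible for adjustment (non-descendants of PriorPurchase, excluding PriorPurchase and Seasonality): {AdSpend, CouponUse, WebVisits}.
Backdoor paths from PriorPurchase to Seasonality:
  P1: PriorPurchase <- CouponUse -> Seasonality
The empty set is not sufficient: P1 (PriorPurchase <- CouponUse -> Seasonality) has no collider blocking it and no conditioned non-collider, so it is open.
Try {CouponUse}:
  P1: blocked at fork node CouponUse ∈ conditioning set.
{CouponUse} contains no descendant of PriorPurchase and blocks every backdoor path.
No other singleton works — e.g. {WebVisits} leaves P1 open — so {CouponUse} is the unique smallest valid adjustment set.

{CouponUse}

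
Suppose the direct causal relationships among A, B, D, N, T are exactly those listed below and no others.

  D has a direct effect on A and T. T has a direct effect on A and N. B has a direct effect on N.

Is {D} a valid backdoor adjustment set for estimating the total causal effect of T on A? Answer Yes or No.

Backdoor paths from T to A (paths whose first edge points into T):
  P1: T <- D -> A
Condition 1 (no descendant of T in the set): holds — descendants of T are {A, N}; none are in {D}.
Condition 2 (every backdoor path blocked by {D}):
  P1: blocked at fork node D ∈ conditioning set.
{D} satisfies the backdoor criterion.

Yes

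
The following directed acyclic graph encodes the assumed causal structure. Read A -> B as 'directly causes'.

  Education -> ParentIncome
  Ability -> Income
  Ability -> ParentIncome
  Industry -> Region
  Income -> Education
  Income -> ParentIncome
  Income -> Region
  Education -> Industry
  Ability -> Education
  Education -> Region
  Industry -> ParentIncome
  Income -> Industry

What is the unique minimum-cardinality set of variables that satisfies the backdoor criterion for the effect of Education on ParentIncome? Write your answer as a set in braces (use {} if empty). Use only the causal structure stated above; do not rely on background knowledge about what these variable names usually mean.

{Ability, Income}

Variables eligible for adjustment (non-descendants of Education, excluding Education and ParentIncome): {Ability, Income}.
Backdoor paths from Education to ParentIncome:
  P1: Education <- Ability -> Income -> Industry -> ParentIncome
  P2: Education <- Ability -> Income -> ParentIncome
  P3: Education <- Ability -> Income -> Region <- Industry -> ParentIncome
  P4: Education <- Ability -> ParentIncome
  P5: Education <- Income <- Ability -> ParentIncome
  P6: Education <- Income -> Industry -> ParentIncome
  P7: Education <- Income -> ParentIncome
  P8: Education <- Income -> Region <- Industry -> ParentIncome
The empty set is not sufficient: P1 (Education <- Ability -> Income -> Industry -> ParentIncome) has no collider blocking it and no conditioned non-collider, so it is open.
Try {Ability, Income}:
  P1: blocked at fork node Ability ∈ conditioning set.
  P2: blocked at fork node Ability ∈ conditioning set.
  P3: blocked at fork node Ability ∈ conditioning set.
  P4: blocked at fork node Ability ∈ conditioning set.
  P5: blocked at chain node Income ∈ conditioning set.
  P6: blocked at fork node Income ∈ conditioning set.
  P7: blocked at fork node Income ∈ conditioning set.
  P8: blocked at fork node Income ∈ conditioning set.
{Ability, Income} contains no descendant of Education and blocks every backdoor path.
Every element of {Ability, Income} is needed (dropping Ability leaves P4 open; dropping Income leaves P6 open), so no proper subset is valid.
Among all size-2 subsets of the eligible variables, only {Ability, Income} blocks every backdoor path, so it is the unique smallest valid adjustment set.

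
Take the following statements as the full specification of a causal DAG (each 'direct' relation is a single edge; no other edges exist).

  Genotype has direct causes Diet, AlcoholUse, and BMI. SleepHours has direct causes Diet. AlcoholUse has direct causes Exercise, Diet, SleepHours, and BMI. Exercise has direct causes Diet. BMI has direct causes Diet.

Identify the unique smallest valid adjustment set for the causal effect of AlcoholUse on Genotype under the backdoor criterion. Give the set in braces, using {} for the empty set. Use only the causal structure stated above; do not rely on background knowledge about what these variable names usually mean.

{BMI, Diet}

Variables eligible for adjustment (non-descendants of AlcoholUse, excluding AlcoholUse and Genotype): {BMI, Diet, Exercise, SleepHours}.
Backdoor paths from AlcoholUse to Genotype:
  P1: AlcoholUse <- Diet -> BMI -> Genotype
  P2: AlcoholUse <- Diet -> Genotype
  P3: AlcoholUse <- BMI <- Diet -> Genotype
  P4: AlcoholUse <- BMI -> Genotype
  P5: AlcoholUse <- Exercise <- Diet -> BMI -> Genotype
  P6: AlcoholUse <- Exercise <- Diet -> Genotype
  P7: AlcoholUse <- SleepHours <- Diet -> BMI -> Genotype
  P8: AlcoholUse <- SleepHours <- Diet -> Genotype
The empty set is not sufficient: P1 (AlcoholUse <- Diet -> BMI -> Genotype) has no collider blocking it and no conditioned non-collider, so it is open.
Try {BMI, Diet}:
  P1: blocked at fork node Diet ∈ conditioning set.
  P2: blocked at fork node Diet ∈ conditioning set.
  P3: blocked at chain node BMI ∈ conditioning set.
  P4: blocked at fork node BMI ∈ conditioning set.
  P5: blocked at fork node Diet ∈ conditioning set.
  P6: blocked at fork node Diet ∈ conditioning set.
  P7: blocked at fork node Diet ∈ conditioning set.
  P8: blocked at fork node Diet ∈ conditioning set.
{BMI, Diet} contains no descendant of AlcoholUse and blocks every backdoor path.
Every element of {BMI, Diet} is needed (dropping BMI leaves P4 open; dropping Diet leaves P2 open), so no proper subset is valid.
Among all size-2 subsets of the eligible variables, only {BMI, Diet} blocks every backdoor path, so it is the unique smallest valid adjustment set.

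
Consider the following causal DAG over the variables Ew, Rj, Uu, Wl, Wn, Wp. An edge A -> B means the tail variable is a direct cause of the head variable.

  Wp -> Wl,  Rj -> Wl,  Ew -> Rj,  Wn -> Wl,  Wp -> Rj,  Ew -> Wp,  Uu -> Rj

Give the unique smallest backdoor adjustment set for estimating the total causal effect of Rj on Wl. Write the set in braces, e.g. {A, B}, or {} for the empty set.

Variables eligible for adjustment (non-descendants of Rj, excluding Rj and Wl): {Ew, Uu, Wn, Wp}.
Backdoor paths from Rj to Wl:
  P1: Rj <- Ew -> Wp -> Wl
  P2: Rj <- Wp -> Wl
The empty set is not sufficient: P1 (Rj <- Ew -> Wp -> Wl) has no collider blocking it and no conditioned non-collider, so it is open.
Try {Wp}:
  P1: blocked at chain node Wp ∈ conditioning set.
  P2: blocked at fork node Wp ∈ conditioning set.
{Wp} contains no descendant of Rj and blocks every backdoor path.
No other singleton works — e.g. {Uu} leaves P1 open — so {Wp} is the unique smallest valid adjustment set.

{Wp}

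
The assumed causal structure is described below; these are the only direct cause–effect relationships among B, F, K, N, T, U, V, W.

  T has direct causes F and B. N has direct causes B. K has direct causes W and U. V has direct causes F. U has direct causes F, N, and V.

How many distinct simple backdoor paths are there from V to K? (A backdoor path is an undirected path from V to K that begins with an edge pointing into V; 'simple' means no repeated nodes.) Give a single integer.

2

A backdoor path from V to K is any simple undirected path whose first edge points into V (i.e. leaves V via a parent).
Parents of V: {F}.
Enumerating:
  P1: V <- F -> U -> K
  P2: V <- F -> T <- B -> N -> U -> K
That exhausts the simple backdoor paths. Count: 2.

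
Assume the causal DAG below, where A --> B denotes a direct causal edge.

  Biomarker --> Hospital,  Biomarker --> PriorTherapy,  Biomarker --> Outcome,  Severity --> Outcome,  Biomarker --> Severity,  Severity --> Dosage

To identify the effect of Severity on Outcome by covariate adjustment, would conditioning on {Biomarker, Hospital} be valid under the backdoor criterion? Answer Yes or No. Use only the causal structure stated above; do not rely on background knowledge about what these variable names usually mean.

Yes

Backdoor paths from Severity to Outcome (paths whose first edge points into Severity):
  P1: Severity <- Biomarker -> Outcome
Condition 1 (no descendant of Severity in the set): holds — descendants of Severity are {Dosage, Outcome}; none are in {Biomarker, Hospital}.
Condition 2 (every backdoor path blocked by {Biomarker, Hospital}):
  P1: blocked at fork node Biomarker ∈ conditioning set.
{Biomarker, Hospital} satisfies the backdoor criterion.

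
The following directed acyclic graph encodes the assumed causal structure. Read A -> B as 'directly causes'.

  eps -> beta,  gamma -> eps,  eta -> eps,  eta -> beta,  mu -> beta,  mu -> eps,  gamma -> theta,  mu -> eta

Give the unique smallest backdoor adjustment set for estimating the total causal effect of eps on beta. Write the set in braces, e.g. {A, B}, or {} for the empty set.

Variables eligible for adjustment (non-descendants of eps, excluding eps and beta): {eta, gamma, mu, theta}.
Backdoor paths from eps to beta:
  P1: eps <- mu -> eta -> beta
  P2: eps <- mu -> beta
  P3: eps <- eta <- mu -> beta
  P4: eps <- eta -> beta
The empty set is not sufficient: P1 (eps <- mu -> eta -> beta) has no collider blocking it and no conditioned non-collider, so it is open.
Try {eta, mu}:
  P1: blocked at fork node mu ∈ conditioning set.
  P2: blocked at fork node mu ∈ conditioning set.
  P3: blocked at chain node eta ∈ conditioning set.
  P4: blocked at fork node eta ∈ conditioning set.
{eta, mu} contains no descendant of eps and blocks every backdoor path.
Every element of {eta, mu} is needed (dropping eta leaves P4 open; dropping mu leaves P2 open), so no proper subset is valid.
Among all size-2 subsets of the eligible variables, only {eta, mu} blocks every backdoor path, so it is the unique smallest valid adjustment set.

{eta, mu}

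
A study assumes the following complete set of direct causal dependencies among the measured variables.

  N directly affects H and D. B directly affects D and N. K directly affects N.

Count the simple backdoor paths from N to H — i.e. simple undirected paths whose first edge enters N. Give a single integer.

0

A backdoor path from N to H is any simple undirected path whose first edge points into N (i.e. leaves N via a parent).
Parents of N: {B, K}.
No simple path from any parent of N reaches H without revisiting N, so there are no backdoor paths.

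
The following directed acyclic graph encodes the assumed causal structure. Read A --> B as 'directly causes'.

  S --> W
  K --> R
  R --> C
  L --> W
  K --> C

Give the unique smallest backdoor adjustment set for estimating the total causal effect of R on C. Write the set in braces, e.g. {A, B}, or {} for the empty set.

{K}

Variables eligible for adjustment (non-descendants of R, excluding R and C): {K, L, S, W}.
Backdoor paths from R to C:
  P1: R <- K -> C
The empty set is not sufficient: P1 (R <- K -> C) has no collider blocking it and no conditioned non-collider, so it is open.
Try {K}:
  P1: blocked at fork node K ∈ conditioning set.
{K} contains no descendant of R and blocks every backdoor path.
No other singleton works — e.g. {S} leaves P1 open — so {K} is the unique smallest valid adjustment set.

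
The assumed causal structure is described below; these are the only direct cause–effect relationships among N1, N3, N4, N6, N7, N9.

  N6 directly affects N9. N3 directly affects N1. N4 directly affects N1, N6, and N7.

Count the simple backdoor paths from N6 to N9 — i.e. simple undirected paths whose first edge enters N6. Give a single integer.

A backdoor path from N6 to N9 is any simple undirected path whose first edge points into N6 (i.e. leaves N6 via a parent).
Parents of N6: {N4}.
No simple path from any parent of N6 reaches N9 without revisiting N6, so there are no backdoor paths.

0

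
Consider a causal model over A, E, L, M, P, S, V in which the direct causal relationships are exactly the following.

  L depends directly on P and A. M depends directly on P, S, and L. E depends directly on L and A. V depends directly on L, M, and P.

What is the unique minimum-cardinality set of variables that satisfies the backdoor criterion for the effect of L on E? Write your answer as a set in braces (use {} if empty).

Variables eligible for adjustment (non-descendants of L, excluding L and E): {A, P, S}.
Backdoor paths from L to E:
  P1: L <- A -> E
The empty set is not sufficient: P1 (L <- A -> E) has no collider blocking it and no conditioned non-collider, so it is open.
Try {A}:
  P1: blocked at fork node A ∈ conditioning set.
{A} contains no descendant of L and blocks every backdoor path.
No other singleton works — e.g. {S} leaves P1 open — so {A} is the unique smallest valid adjustment set.

{A}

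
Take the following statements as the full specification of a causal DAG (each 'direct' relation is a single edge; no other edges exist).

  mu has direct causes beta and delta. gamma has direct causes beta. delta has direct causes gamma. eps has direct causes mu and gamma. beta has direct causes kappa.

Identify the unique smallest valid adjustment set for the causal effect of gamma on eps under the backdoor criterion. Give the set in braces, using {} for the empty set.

{beta}

Variables eligible for adjustment (non-descendants of gamma, excluding gamma and eps): {beta, kappa}.
Backdoor paths from gamma to eps:
  P1: gamma <- beta -> mu -> eps
The empty set is not sufficient: P1 (gamma <- beta -> mu -> eps) has no collider blocking it and no conditioned non-collider, so it is open.
Try {beta}:
  P1: blocked at fork node beta ∈ conditioning set.
{beta} contains no descendant of gamma and blocks every backdoor path.
No other singleton works — e.g. {kappa} leaves P1 open — so {beta} is the unique smallest valid adjustment set.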